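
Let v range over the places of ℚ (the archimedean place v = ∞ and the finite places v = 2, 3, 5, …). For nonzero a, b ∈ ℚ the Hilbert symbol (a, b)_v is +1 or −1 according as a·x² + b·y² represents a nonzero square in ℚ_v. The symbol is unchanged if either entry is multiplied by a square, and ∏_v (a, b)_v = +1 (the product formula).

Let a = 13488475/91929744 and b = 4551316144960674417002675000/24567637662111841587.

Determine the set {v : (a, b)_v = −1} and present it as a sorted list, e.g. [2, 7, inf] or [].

(a, b) ≡ (91, 6090) mod (ℚ^×)²; places V = {2, 3, 5, 7, 11, 13, 17, 19, 29, 47, ∞}.
(a,b)_47: α=-2, u≡22; β=-2, v≡7 (mod 47); (22|47)=-1, (7|47)=+1; sign (−1)^0·-1^-2·+1^-2 = +1.
(a,b)_3: α=-2, u≡1; β=-13, v≡2 (mod 3); (1|3)=+1, (2|3)=-1; sign (−1)^0·+1^-13·-1^-2 = +1.
(a,b)_∞: sgn(91)=+, sgn(6090)=+, so +1.
(a,b)_11: α=2, u≡9; β=8, v≡10 (mod 11); (9|11)=+1, (10|11)=-1; sign (−1)^0·+1^8·-1^2 = +1.
(a,b)_19: α=0, u≡3; β=2, v≡18 (mod 19); (3|19)=-1, (18|19)=-1; sign (−1)^0·-1^2·-1^0 = +1.
(a,b)_17: α=-2, u≡7; β=-8, v≡2 (mod 17); (7|17)=-1, (2|17)=+1; sign (−1)^0·-1^-8·+1^-2 = +1.
(a,b)_29: α=0, u≡28; β=1, v≡23 (mod 29); (28|29)=+1, (23|29)=+1; sign (−1)^0·+1^1·+1^0 = +1.
(a,b)_7: α=3, u≡5; β=5, v≡1 (mod 7); (5|7)=-1, (1|7)=+1; sign (−1)^1·-1^5·+1^3 = +1.
(a,b)_5: α=2, u≡1; β=5, v≡3 (mod 5); (1|5)=+1, (3|5)=-1; sign (−1)^0·+1^5·-1^2 = +1.
(a,b)_13: α=1, u≡11; β=6, v≡8 (mod 13); (11|13)=-1, (8|13)=-1; sign (−1)^0·-1^6·-1^1 = -1.
(a,b)_2: α=-4, β=3; u≡3, v≡5 (mod 8); ε(u)ε(v)=1·0, αω(v)=-4·1, βω(u)=3·1; sum ≡ 1  ⇒  -1.
Ram(91, 6090) = {2, 13}; no ℚ_2-point on the conic.

[2, 13]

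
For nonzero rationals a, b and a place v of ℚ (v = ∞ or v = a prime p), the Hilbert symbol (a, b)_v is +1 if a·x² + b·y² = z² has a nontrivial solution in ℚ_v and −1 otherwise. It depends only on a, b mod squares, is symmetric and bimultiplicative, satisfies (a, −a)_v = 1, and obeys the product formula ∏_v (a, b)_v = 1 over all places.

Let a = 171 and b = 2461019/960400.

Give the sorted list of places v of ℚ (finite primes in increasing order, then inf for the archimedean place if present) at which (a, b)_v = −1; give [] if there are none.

[2, 11]

Mod squares: a ≡ 19, b ≡ 11. Check v ∈ {∞, 2, 3, 5, 7, 11, 19, 43}.
v=2: v_2(a)=0, v_2(b)=-4; units ≡ 3, 3 (mod 8); ε·ε+αω+βω = 1·1+0·1+-4·1 ≡ 1  ⇒  (a,b)_2 = -1.
v=43: a=43^0·(≡42), b=43^2·(≡9) mod 43; (42|43)=-1, (9|43)=+1; (−1)^{0·2·21}·(-1)^2·(+1)^0 = +1.
v=19: a=19^1·(≡9), b=19^0·(≡9) mod 19; (9|19)=+1, (9|19)=+1; (−1)^{1·0·9}·(+1)^0·(+1)^1 = +1.
v=5: a=5^0·(≡1), b=5^-2·(≡4) mod 5; (1|5)=+1, (4|5)=+1; (−1)^{0·-2·2}·(+1)^-2·(+1)^0 = +1.
v=∞: 19 > 0 and 11 > 0  ⇒  (a,b)_∞ = +1.
v=7: a=7^0·(≡3), b=7^-4·(≡1) mod 7; (3|7)=-1, (1|7)=+1; (−1)^{0·-4·3}·(-1)^-4·(+1)^0 = +1.
v=11: a=11^0·(≡6), b=11^3·(≡1) mod 11; (6|11)=-1, (1|11)=+1; (−1)^{0·3·5}·(-1)^3·(+1)^0 = -1.
v=3: a=3^2·(≡1), b=3^0·(≡2) mod 3; (1|3)=+1, (2|3)=-1; (−1)^{2·0·1}·(+1)^0·(-1)^2 = +1.
|Ram(19, 11)| = 2, even; anisotropic at {2, 11}.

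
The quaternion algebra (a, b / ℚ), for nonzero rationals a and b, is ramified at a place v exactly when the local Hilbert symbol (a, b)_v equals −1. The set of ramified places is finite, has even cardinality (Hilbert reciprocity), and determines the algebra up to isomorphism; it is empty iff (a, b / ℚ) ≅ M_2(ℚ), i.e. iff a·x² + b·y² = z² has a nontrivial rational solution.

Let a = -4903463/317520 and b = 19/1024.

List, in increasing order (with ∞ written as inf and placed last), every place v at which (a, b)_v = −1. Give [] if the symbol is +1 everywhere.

(a, b) ≡ (-235, 19) mod (ℚ^×)²; places V = {2, 3, 5, 7, 17, 19, 47, ∞}.
(a,b)_∞: sgn(-235)=−, sgn(19)=+, so +1.
(a,b)_17: α=2, u≡3; β=0, v≡9 (mod 17); (3|17)=-1, (9|17)=+1; sign (−1)^0·-1^0·+1^2 = +1.
(a,b)_2: α=-4, β=-10; u≡5, v≡3 (mod 8); ε(u)ε(v)=0·1, αω(v)=-4·1, βω(u)=-10·1; sum ≡ 0  ⇒  +1.
(a,b)_19: α=2, u≡14; β=1, v≡9 (mod 19); (14|19)=-1, (9|19)=+1; sign (−1)^0·-1^1·+1^2 = -1.
(a,b)_3: α=-4, u≡2; β=0, v≡1 (mod 3); (2|3)=-1, (1|3)=+1; sign (−1)^0·-1^0·+1^-4 = +1.
(a,b)_47: α=1, u≡3; β=0, v≡31 (mod 47); (3|47)=+1, (31|47)=-1; sign (−1)^0·+1^0·-1^1 = -1.
(a,b)_5: α=-1, u≡3; β=0, v≡1 (mod 5); (3|5)=-1, (1|5)=+1; sign (−1)^0·-1^0·+1^-1 = +1.
(a,b)_7: α=-2, u≡6; β=0, v≡6 (mod 7); (6|7)=-1, (6|7)=-1; sign (−1)^0·-1^0·-1^-2 = +1.
|Ram(-235, 19)| = 2, even; anisotropic at {19, 47}.

[19, 47]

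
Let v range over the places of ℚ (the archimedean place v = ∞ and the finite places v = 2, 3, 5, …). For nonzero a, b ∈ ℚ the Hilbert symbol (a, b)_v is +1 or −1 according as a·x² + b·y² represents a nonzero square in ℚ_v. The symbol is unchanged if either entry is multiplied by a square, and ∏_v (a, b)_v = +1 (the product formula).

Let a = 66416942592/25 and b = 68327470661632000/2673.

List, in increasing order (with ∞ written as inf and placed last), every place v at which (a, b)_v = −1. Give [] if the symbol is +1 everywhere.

[3, 5, 13, 17]

(a, b) ≡ (4862, 19635) mod (ℚ^×)²; places V = {2, 3, 5, 7, 11, 13, 17, 23, ∞}.
(a,b)_17: α=1, u≡5; β=1, v≡9 (mod 17); (5|17)=-1, (9|17)=+1; sign (−1)^0·-1^1·+1^1 = -1.
(a,b)_11: α=3, u≡2; β=-1, v≡5 (mod 11); (2|11)=-1, (5|11)=+1; sign (−1)^1·-1^-1·+1^3 = +1.
(a,b)_2: α=9, β=20; u≡7, v≡3 (mod 8); ε(u)ε(v)=1·1, αω(v)=9·1, βω(u)=20·0; sum ≡ 0  ⇒  +1.
(a,b)_7: α=2, u≡2; β=3, v≡6 (mod 7); (2|7)=+1, (6|7)=-1; sign (−1)^0·+1^3·-1^2 = +1.
(a,b)_∞: sgn(4862)=+, sgn(19635)=+, so +1.
(a,b)_5: α=-2, u≡2; β=3, v≡2 (mod 5); (2|5)=-1, (2|5)=-1; sign (−1)^0·-1^3·-1^-2 = -1.
(a,b)_3: α=2, u≡2; β=-5, v≡2 (mod 3); (2|3)=-1, (2|3)=-1; sign (−1)^0·-1^-5·-1^2 = -1.
(a,b)_23: α=0, u≡2; β=2, v≡2 (mod 23); (2|23)=+1, (2|23)=+1; sign (−1)^0·+1^2·+1^0 = +1.
(a,b)_13: α=1, u≡9; β=2, v≡8 (mod 13); (9|13)=+1, (8|13)=-1; sign (−1)^0·+1^2·-1^1 = -1.
|Ram(4862, 19635)| = 4, even; anisotropic at {3, 5, 13, 17}.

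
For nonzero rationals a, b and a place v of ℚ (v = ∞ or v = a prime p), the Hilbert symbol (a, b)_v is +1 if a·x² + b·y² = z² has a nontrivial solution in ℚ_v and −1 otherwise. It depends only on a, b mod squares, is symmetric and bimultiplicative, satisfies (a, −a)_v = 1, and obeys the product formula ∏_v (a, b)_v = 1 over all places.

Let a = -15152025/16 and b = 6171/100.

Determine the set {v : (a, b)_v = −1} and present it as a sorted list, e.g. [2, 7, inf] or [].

[2, 3, 17, 19]

(a, b) ≡ (-12369, 51) mod (ℚ^×)²; places V = {2, 3, 5, 7, 11, 17, 19, 31, ∞}.
(a,b)_31: α=1, u≡4; β=0, v≡18 (mod 31); (4|31)=+1, (18|31)=+1; sign (−1)^0·+1^0·+1^1 = +1.
(a,b)_17: α=0, u≡10; β=1, v≡14 (mod 17); (10|17)=-1, (14|17)=-1; sign (−1)^0·-1^1·-1^0 = -1.
(a,b)_∞: sgn(-12369)=−, sgn(51)=+, so +1.
(a,b)_5: α=2, u≡4; β=-2, v≡4 (mod 5); (4|5)=+1, (4|5)=+1; sign (−1)^0·+1^-2·+1^2 = +1.
(a,b)_3: α=1, u≡2; β=1, v≡2 (mod 3); (2|3)=-1, (2|3)=-1; sign (−1)^1·-1^1·-1^1 = -1.
(a,b)_2: α=-4, β=-2; u≡7, v≡3 (mod 8); ε(u)ε(v)=1·1, αω(v)=-4·1, βω(u)=-2·0; sum ≡ 1  ⇒  -1.
(a,b)_11: α=0, u≡7; β=2, v≡7 (mod 11); (7|11)=-1, (7|11)=-1; sign (−1)^0·-1^2·-1^0 = +1.
(a,b)_7: α=3, u≡1; β=0, v≡2 (mod 7); (1|7)=+1, (2|7)=+1; sign (−1)^0·+1^0·+1^3 = +1.
(a,b)_19: α=1, u≡15; β=0, v≡3 (mod 19); (15|19)=-1, (3|19)=-1; sign (−1)^0·-1^0·-1^1 = -1.
(-12369, 51 / ℚ) ramifies at {2, 3, 17, 19}: a division algebra.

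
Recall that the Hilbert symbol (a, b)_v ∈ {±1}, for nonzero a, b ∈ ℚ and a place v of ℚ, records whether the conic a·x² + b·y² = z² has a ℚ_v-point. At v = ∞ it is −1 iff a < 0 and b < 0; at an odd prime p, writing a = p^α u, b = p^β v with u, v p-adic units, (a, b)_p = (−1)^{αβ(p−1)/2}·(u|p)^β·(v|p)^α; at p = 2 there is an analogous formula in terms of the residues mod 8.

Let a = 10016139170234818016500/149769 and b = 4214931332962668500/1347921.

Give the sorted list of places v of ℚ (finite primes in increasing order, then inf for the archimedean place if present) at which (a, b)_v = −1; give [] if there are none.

Mod squares: a ≡ 7285, b ≡ 5019365. Check v ∈ {∞, 2, 3, 5, 7, 13, 19, 31, 43, 47, 53}.
v=19: a=19^2·(≡18), b=19^2·(≡13) mod 19; (18|19)=-1, (13|19)=-1; (−1)^{2·2·9}·(-1)^2·(-1)^2 = +1.
v=43: a=43^-2·(≡42), b=43^-2·(≡5) mod 43; (42|43)=-1, (5|43)=-1; (−1)^{-2·-2·21}·(-1)^-2·(-1)^-2 = +1.
v=53: a=53^4·(≡7), b=53^3·(≡46) mod 53; (7|53)=+1, (46|53)=+1; (−1)^{4·3·26}·(+1)^3·(+1)^4 = +1.
v=7: a=7^0·(≡5), b=7^2·(≡2) mod 7; (5|7)=-1, (2|7)=+1; (−1)^{0·2·3}·(-1)^2·(+1)^0 = +1.
v=31: a=31^1·(≡19), b=31^1·(≡20) mod 31; (19|31)=+1, (20|31)=+1; (−1)^{1·1·15}·(+1)^1·(+1)^1 = -1.
v=∞: 7285 > 0 and 5019365 > 0  ⇒  (a,b)_∞ = +1.
v=47: a=47^1·(≡27), b=47^1·(≡43) mod 47; (27|47)=+1, (43|47)=-1; (−1)^{1·1·23}·(+1)^1·(-1)^1 = +1.
v=13: a=13^6·(≡11), b=13^3·(≡5) mod 13; (11|13)=-1, (5|13)=-1; (−1)^{6·3·6}·(-1)^3·(-1)^6 = -1.
v=2: v_2(a)=2, v_2(b)=2; units ≡ 5, 5 (mod 8); ε·ε+αω+βω = 0·0+2·1+2·1 ≡ 0  ⇒  (a,b)_2 = +1.
v=5: a=5^3·(≡3), b=5^3·(≡3) mod 5; (3|5)=-1, (3|5)=-1; (−1)^{3·3·2}·(-1)^3·(-1)^3 = +1.
v=3: a=3^-4·(≡1), b=3^-6·(≡2) mod 3; (1|3)=+1, (2|3)=-1; (−1)^{-4·-6·1}·(+1)^-6·(-1)^-4 = +1.
Ram(7285, 5019365) = {13, 31}; no ℚ_13-point on the conic.

[13, 31]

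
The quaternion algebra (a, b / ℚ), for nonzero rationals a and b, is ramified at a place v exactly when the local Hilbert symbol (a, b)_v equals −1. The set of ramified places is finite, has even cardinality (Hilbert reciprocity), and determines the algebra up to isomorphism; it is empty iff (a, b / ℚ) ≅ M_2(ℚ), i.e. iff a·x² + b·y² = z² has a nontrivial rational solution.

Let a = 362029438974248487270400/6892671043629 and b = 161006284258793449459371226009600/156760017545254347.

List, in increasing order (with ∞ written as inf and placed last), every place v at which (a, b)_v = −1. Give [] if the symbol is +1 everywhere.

[3, 7]

Mod squares: a ≡ 6006, b ≡ 3. Check v ∈ {∞, 2, 3, 5, 7, 11, 13, 19, 23, 29, 43}.
v=13: a=13^3·(≡8), b=13^4·(≡12) mod 13; (8|13)=-1, (12|13)=+1; (−1)^{3·4·6}·(-1)^4·(+1)^3 = +1.
v=19: a=19^-4·(≡15), b=19^-6·(≡18) mod 19; (15|19)=-1, (18|19)=-1; (−1)^{-4·-6·9}·(-1)^-6·(-1)^-4 = +1.
v=7: a=7^-1·(≡4), b=7^-2·(≡3) mod 7; (4|7)=+1, (3|7)=-1; (−1)^{-1·-2·3}·(+1)^-2·(-1)^-1 = -1.
v=23: a=23^-4·(≡13), b=23^-4·(≡4) mod 23; (13|23)=+1, (4|23)=+1; (−1)^{-4·-4·11}·(+1)^-4·(+1)^-4 = +1.
v=∞: 6006 > 0 and 3 > 0  ⇒  (a,b)_∞ = +1.
v=5: a=5^2·(≡4), b=5^2·(≡2) mod 5; (4|5)=+1, (2|5)=-1; (−1)^{2·2·2}·(+1)^2·(-1)^2 = +1.
v=3: a=3^-3·(≡1), b=3^-5·(≡1) mod 3; (1|3)=+1, (1|3)=+1; (−1)^{-3·-5·1}·(+1)^-5·(+1)^-3 = -1.
v=43: a=43^4·(≡22), b=43^6·(≡2) mod 43; (22|43)=-1, (2|43)=-1; (−1)^{4·6·21}·(-1)^6·(-1)^4 = +1.
v=11: a=11^3·(≡7), b=11^4·(≡5) mod 11; (7|11)=-1, (5|11)=+1; (−1)^{3·4·5}·(-1)^4·(+1)^3 = +1.
v=29: a=29^4·(≡19), b=29^6·(≡18) mod 29; (19|29)=-1, (18|29)=-1; (−1)^{4·6·14}·(-1)^6·(-1)^4 = +1.
v=2: v_2(a)=11, v_2(b)=12; units ≡ 3, 3 (mod 8); ε·ε+αω+βω = 1·1+11·1+12·1 ≡ 0  ⇒  (a,b)_2 = +1.
Ram(6006, 3) = {3, 7}; no ℚ_3-point on the conic.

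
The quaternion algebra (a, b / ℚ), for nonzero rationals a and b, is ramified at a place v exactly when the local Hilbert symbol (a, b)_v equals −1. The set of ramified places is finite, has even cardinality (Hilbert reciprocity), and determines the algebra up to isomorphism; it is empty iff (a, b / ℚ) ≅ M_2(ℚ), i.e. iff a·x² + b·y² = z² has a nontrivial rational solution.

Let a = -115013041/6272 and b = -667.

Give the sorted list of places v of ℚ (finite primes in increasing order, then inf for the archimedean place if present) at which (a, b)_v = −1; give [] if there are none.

[2, inf]

(a, b) ≡ (-6578, -667) mod (ℚ^×)²; places V = {2, 7, 11, 13, 17, 23, 29, ∞}.
(a,b)_17: α=2, u≡16; β=0, v≡13 (mod 17); (16|17)=+1, (13|17)=+1; sign (−1)^0·+1^0·+1^2 = +1.
(a,b)_11: α=3, u≡8; β=0, v≡4 (mod 11); (8|11)=-1, (4|11)=+1; sign (−1)^0·-1^0·+1^3 = +1.
(a,b)_13: α=1, u≡1; β=0, v≡9 (mod 13); (1|13)=+1, (9|13)=+1; sign (−1)^0·+1^0·+1^1 = +1.
(a,b)_23: α=1, u≡13; β=1, v≡17 (mod 23); (13|23)=+1, (17|23)=-1; sign (−1)^1·+1^1·-1^1 = +1.
(a,b)_7: α=-2, u≡2; β=0, v≡5 (mod 7); (2|7)=+1, (5|7)=-1; sign (−1)^0·+1^0·-1^-2 = +1.
(a,b)_∞: sgn(-6578)=−, sgn(-667)=−, so -1.
(a,b)_29: α=0, u≡22; β=1, v≡6 (mod 29); (22|29)=+1, (6|29)=+1; sign (−1)^0·+1^1·+1^0 = +1.
(a,b)_2: α=-7, β=0; u≡7, v≡5 (mod 8); ε(u)ε(v)=1·0, αω(v)=-7·1, βω(u)=0·0; sum ≡ 1  ⇒  -1.
(-6578, -667 / ℚ) ramifies at {2, ∞}: a division algebra.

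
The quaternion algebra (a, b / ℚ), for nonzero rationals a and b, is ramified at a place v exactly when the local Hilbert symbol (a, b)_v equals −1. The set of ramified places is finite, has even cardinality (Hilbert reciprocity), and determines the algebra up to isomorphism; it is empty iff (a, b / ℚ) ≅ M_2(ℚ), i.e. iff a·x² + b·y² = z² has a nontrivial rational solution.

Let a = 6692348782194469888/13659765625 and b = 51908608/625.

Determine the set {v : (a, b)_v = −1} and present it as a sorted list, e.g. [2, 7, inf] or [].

Mod squares: a ≡ 667, b ≡ 12673. Check v ∈ {∞, 2, 5, 11, 13, 17, 19, 23, 29}.
v=2: v_2(a)=10, v_2(b)=12; units ≡ 3, 1 (mod 8); ε·ε+αω+βω = 1·0+10·0+12·1 ≡ 0  ⇒  (a,b)_2 = +1.
v=23: a=23^3·(≡18), b=23^1·(≡11) mod 23; (18|23)=+1, (11|23)=-1; (−1)^{3·1·11}·(+1)^1·(-1)^3 = +1.
v=5: a=5^-8·(≡2), b=5^-4·(≡3) mod 5; (2|5)=-1, (3|5)=-1; (−1)^{-8·-4·2}·(-1)^-4·(-1)^-8 = +1.
v=19: a=19^4·(≡3), b=19^1·(≡8) mod 19; (3|19)=-1, (8|19)=-1; (−1)^{4·1·9}·(-1)^1·(-1)^4 = -1.
v=11: a=11^-2·(≡10), b=11^0·(≡9) mod 11; (10|11)=-1, (9|11)=+1; (−1)^{-2·0·5}·(-1)^0·(+1)^-2 = +1.
v=∞: 667 > 0 and 12673 > 0  ⇒  (a,b)_∞ = +1.
v=13: a=13^2·(≡12), b=13^0·(≡11) mod 13; (12|13)=+1, (11|13)=-1; (−1)^{2·0·6}·(+1)^0·(-1)^2 = +1.
v=29: a=29^3·(≡28), b=29^1·(≡19) mod 29; (28|29)=+1, (19|29)=-1; (−1)^{3·1·14}·(+1)^1·(-1)^3 = -1.
v=17: a=17^-2·(≡8), b=17^0·(≡2) mod 17; (8|17)=+1, (2|17)=+1; (−1)^{-2·0·8}·(+1)^0·(+1)^-2 = +1.
|Ram(667, 12673)| = 2, even; anisotropic at {19, 29}.

[19, 29]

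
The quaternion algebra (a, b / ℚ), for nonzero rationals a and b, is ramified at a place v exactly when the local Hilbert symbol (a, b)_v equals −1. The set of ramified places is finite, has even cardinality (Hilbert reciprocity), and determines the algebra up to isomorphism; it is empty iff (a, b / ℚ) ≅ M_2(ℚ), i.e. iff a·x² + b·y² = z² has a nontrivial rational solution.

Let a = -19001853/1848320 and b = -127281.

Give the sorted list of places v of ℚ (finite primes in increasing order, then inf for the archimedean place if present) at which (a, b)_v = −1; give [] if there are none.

[2, 7, 13, inf]

Mod squares: a ≡ -65, b ≡ -127281. Check v ∈ {∞, 2, 3, 5, 7, 11, 13, 19, 29, 31}.
v=31: a=31^2·(≡14), b=31^0·(≡5) mod 31; (14|31)=+1, (5|31)=+1; (−1)^{2·0·15}·(+1)^0·(+1)^2 = +1.
v=∞: -65 < 0 and -127281 < 0  ⇒  (a,b)_∞ = -1.
v=5: a=5^-1·(≡3), b=5^0·(≡4) mod 5; (3|5)=-1, (4|5)=+1; (−1)^{-1·0·2}·(-1)^0·(+1)^-1 = +1.
v=7: a=7^0·(≡5), b=7^1·(≡3) mod 7; (5|7)=-1, (3|7)=-1; (−1)^{0·1·3}·(-1)^1·(-1)^0 = -1.
v=29: a=29^0·(≡4), b=29^1·(≡19) mod 29; (4|29)=+1, (19|29)=-1; (−1)^{0·1·14}·(+1)^1·(-1)^0 = +1.
v=3: a=3^2·(≡1), b=3^1·(≡2) mod 3; (1|3)=+1, (2|3)=-1; (−1)^{2·1·1}·(+1)^1·(-1)^2 = +1.
v=2: v_2(a)=-10, v_2(b)=0; units ≡ 7, 7 (mod 8); ε·ε+αω+βω = 1·1+-10·0+0·0 ≡ 1  ⇒  (a,b)_2 = -1.
v=19: a=19^-2·(≡1), b=19^1·(≡8) mod 19; (1|19)=+1, (8|19)=-1; (−1)^{-2·1·9}·(+1)^1·(-1)^-2 = +1.
v=13: a=13^3·(≡8), b=13^0·(≡2) mod 13; (8|13)=-1, (2|13)=-1; (−1)^{3·0·6}·(-1)^0·(-1)^3 = -1.
v=11: a=11^0·(≡9), b=11^1·(≡1) mod 11; (9|11)=+1, (1|11)=+1; (−1)^{0·1·5}·(+1)^1·(+1)^0 = +1.
Ram(-65, -127281) = {2, 7, 13, ∞}; no ℚ_2-point on the conic.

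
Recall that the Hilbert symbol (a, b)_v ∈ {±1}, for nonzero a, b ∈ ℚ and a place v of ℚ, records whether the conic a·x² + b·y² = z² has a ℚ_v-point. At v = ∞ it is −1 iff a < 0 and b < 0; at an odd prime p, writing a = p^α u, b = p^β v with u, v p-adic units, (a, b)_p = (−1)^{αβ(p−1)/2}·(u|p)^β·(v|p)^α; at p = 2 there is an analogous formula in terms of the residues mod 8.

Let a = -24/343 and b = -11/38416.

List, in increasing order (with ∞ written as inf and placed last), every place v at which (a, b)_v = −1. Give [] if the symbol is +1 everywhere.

[2, 7, 11, inf]

(a, b) ≡ (-42, -11) mod (ℚ^×)²; places V = {2, 3, 7, 11, ∞}.
(a,b)_7: α=-3, u≡4; β=-4, v≡5 (mod 7); (4|7)=+1, (5|7)=-1; sign (−1)^0·+1^-4·-1^-3 = -1.
(a,b)_11: α=0, u≡10; β=1, v≡8 (mod 11); (10|11)=-1, (8|11)=-1; sign (−1)^0·-1^1·-1^0 = -1.
(a,b)_3: α=1, u≡1; β=0, v≡1 (mod 3); (1|3)=+1, (1|3)=+1; sign (−1)^0·+1^0·+1^1 = +1.
(a,b)_2: α=3, β=-4; u≡3, v≡5 (mod 8); ε(u)ε(v)=1·0, αω(v)=3·1, βω(u)=-4·1; sum ≡ 1  ⇒  -1.
(a,b)_∞: sgn(-42)=−, sgn(-11)=−, so -1.
|Ram(-42, -11)| = 4, even; anisotropic at {2, 7, 11, ∞}.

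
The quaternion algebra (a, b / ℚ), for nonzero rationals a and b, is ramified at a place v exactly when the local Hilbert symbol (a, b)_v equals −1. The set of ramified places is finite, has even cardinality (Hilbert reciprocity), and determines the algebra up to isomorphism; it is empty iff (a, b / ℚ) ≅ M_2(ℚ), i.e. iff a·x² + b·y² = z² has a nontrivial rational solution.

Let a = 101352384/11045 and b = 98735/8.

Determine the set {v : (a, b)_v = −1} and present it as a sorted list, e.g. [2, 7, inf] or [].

(a, b) ≡ (1995, 4030) mod (ℚ^×)²; places V = {2, 3, 5, 7, 13, 19, 31, 47, ∞}.
(a,b)_47: α=-2, u≡16; β=0, v≡22 (mod 47); (16|47)=+1, (22|47)=-1; sign (−1)^0·+1^0·-1^-2 = +1.
(a,b)_13: α=0, u≡2; β=1, v≡2 (mod 13); (2|13)=-1, (2|13)=-1; sign (−1)^0·-1^1·-1^0 = -1.
(a,b)_5: α=-1, u≡1; β=1, v≡4 (mod 5); (1|5)=+1, (4|5)=+1; sign (−1)^0·+1^1·+1^-1 = +1.
(a,b)_∞: sgn(1995)=+, sgn(4030)=+, so +1.
(a,b)_3: α=5, u≡2; β=0, v≡1 (mod 3); (2|3)=-1, (1|3)=+1; sign (−1)^0·-1^0·+1^5 = +1.
(a,b)_7: α=3, u≡3; β=2, v≡6 (mod 7); (3|7)=-1, (6|7)=-1; sign (−1)^0·-1^2·-1^3 = -1.
(a,b)_2: α=6, β=-3; u≡3, v≡7 (mod 8); ε(u)ε(v)=1·1, αω(v)=6·0, βω(u)=-3·1; sum ≡ 0  ⇒  +1.
(a,b)_31: α=0, u≡6; β=1, v≡30 (mod 31); (6|31)=-1, (30|31)=-1; sign (−1)^0·-1^1·-1^0 = -1.
(a,b)_19: α=1, u≡8; β=0, v≡18 (mod 19); (8|19)=-1, (18|19)=-1; sign (−1)^0·-1^0·-1^1 = -1.
|Ram(1995, 4030)| = 4, even; anisotropic at {7, 13, 19, 31}.

[7, 13, 19, 31]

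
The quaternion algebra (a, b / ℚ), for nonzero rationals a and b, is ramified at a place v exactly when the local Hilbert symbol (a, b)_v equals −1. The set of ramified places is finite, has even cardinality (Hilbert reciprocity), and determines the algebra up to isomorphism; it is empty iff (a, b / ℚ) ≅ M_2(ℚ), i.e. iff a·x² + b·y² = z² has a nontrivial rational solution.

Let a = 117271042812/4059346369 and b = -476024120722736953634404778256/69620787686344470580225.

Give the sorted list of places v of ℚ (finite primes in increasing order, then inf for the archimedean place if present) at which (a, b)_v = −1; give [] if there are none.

Mod squares: a ≡ 6783, b ≡ -969. Check v ∈ {∞, 2, 3, 5, 7, 11, 13, 17, 19, 29}.
v=19: a=19^1·(≡18), b=19^3·(≡9) mod 19; (18|19)=-1, (9|19)=+1; (−1)^{1·3·9}·(-1)^3·(+1)^1 = +1.
v=7: a=7^3·(≡3), b=7^8·(≡2) mod 7; (3|7)=-1, (2|7)=+1; (−1)^{3·8·3}·(-1)^8·(+1)^3 = +1.
v=2: v_2(a)=2, v_2(b)=4; units ≡ 7, 7 (mod 8); ε·ε+αω+βω = 1·1+2·0+4·0 ≡ 1  ⇒  (a,b)_2 = -1.
v=13: a=13^-6·(≡3), b=13^-14·(≡6) mod 13; (3|13)=+1, (6|13)=-1; (−1)^{-6·-14·6}·(+1)^-14·(-1)^-6 = +1.
v=∞: 6783 > 0 and -969 < 0  ⇒  (a,b)_∞ = +1.
v=17: a=17^1·(≡2), b=17^3·(≡12) mod 17; (2|17)=+1, (12|17)=-1; (−1)^{1·3·8}·(+1)^3·(-1)^1 = -1.
v=11: a=11^2·(≡2), b=11^4·(≡6) mod 11; (2|11)=-1, (6|11)=-1; (−1)^{2·4·5}·(-1)^4·(-1)^2 = +1.
v=3: a=3^7·(≡2), b=3^21·(≡1) mod 3; (2|3)=-1, (1|3)=+1; (−1)^{7·21·1}·(-1)^21·(+1)^7 = +1.
v=5: a=5^0·(≡3), b=5^-2·(≡1) mod 5; (3|5)=-1, (1|5)=+1; (−1)^{0·-2·2}·(-1)^-2·(+1)^0 = +1.
v=29: a=29^-2·(≡21), b=29^-4·(≡2) mod 29; (21|29)=-1, (2|29)=-1; (−1)^{-2·-4·14}·(-1)^-4·(-1)^-2 = +1.
Ram(6783, -969) = {2, 17}; no ℚ_2-point on the conic.

[2, 17]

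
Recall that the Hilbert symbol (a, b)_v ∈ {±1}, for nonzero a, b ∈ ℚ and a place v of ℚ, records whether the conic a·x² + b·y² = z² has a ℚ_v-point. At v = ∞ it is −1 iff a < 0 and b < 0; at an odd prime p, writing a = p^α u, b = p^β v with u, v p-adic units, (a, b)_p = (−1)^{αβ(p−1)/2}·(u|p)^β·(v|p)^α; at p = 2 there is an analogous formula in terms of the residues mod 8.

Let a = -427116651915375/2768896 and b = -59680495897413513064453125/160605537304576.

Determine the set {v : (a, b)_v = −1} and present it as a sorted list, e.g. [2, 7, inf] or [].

[3, 5, 29, inf]

Mod squares: a ≡ -15, b ≡ -20445. Check v ∈ {∞, 2, 3, 5, 7, 13, 17, 29, 47}.
v=29: a=29^4·(≡8), b=29^5·(≡20) mod 29; (8|29)=-1, (20|29)=+1; (−1)^{4·5·14}·(-1)^5·(+1)^4 = -1.
v=17: a=17^0·(≡2), b=17^-2·(≡11) mod 17; (2|17)=+1, (11|17)=-1; (−1)^{0·-2·8}·(+1)^-2·(-1)^0 = +1.
v=∞: -15 < 0 and -20445 < 0  ⇒  (a,b)_∞ = -1.
v=2: v_2(a)=-14, v_2(b)=-26; units ≡ 1, 3 (mod 8); ε·ε+αω+βω = 0·1+-14·1+-26·0 ≡ 0  ⇒  (a,b)_2 = +1.
v=47: a=47^2·(≡7), b=47^3·(≡43) mod 47; (7|47)=+1, (43|47)=-1; (−1)^{2·3·23}·(+1)^3·(-1)^2 = +1.
v=3: a=3^7·(≡1), b=3^15·(≡1) mod 3; (1|3)=+1, (1|3)=+1; (−1)^{7·15·1}·(+1)^15·(+1)^7 = -1.
v=5: a=5^3·(≡2), b=5^9·(≡1) mod 5; (2|5)=-1, (1|5)=+1; (−1)^{3·9·2}·(-1)^9·(+1)^3 = -1.
v=13: a=13^-2·(≡5), b=13^-2·(≡3) mod 13; (5|13)=-1, (3|13)=+1; (−1)^{-2·-2·6}·(-1)^-2·(+1)^-2 = +1.
v=7: a=7^0·(≡3), b=7^-2·(≡1) mod 7; (3|7)=-1, (1|7)=+1; (−1)^{0·-2·3}·(-1)^-2·(+1)^0 = +1.
|Ram(-15, -20445)| = 4, even; anisotropic at {3, 5, 29, ∞}.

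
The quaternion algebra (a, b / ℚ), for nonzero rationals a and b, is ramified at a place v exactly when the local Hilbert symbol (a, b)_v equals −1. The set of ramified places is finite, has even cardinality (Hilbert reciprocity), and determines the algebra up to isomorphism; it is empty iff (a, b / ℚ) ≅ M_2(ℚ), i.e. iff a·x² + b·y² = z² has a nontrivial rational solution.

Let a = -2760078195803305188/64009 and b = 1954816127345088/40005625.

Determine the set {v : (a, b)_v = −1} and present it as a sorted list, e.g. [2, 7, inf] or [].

[2, 19, 41, 47]

Mod squares: a ≡ -3065857, b ≡ 41202127. Check v ∈ {∞, 2, 3, 5, 7, 11, 19, 23, 29, 37, 41, 43, 47}.
v=7: a=7^2·(≡5), b=7^2·(≡1) mod 7; (5|7)=-1, (1|7)=+1; (−1)^{2·2·3}·(-1)^2·(+1)^2 = +1.
v=43: a=43^1·(≡9), b=43^1·(≡37) mod 43; (9|43)=+1, (37|43)=-1; (−1)^{1·1·21}·(+1)^1·(-1)^1 = +1.
v=41: a=41^3·(≡17), b=41^2·(≡24) mod 41; (17|41)=-1, (24|41)=-1; (−1)^{3·2·20}·(-1)^2·(-1)^3 = -1.
v=3: a=3^2·(≡2), b=3^2·(≡1) mod 3; (2|3)=-1, (1|3)=+1; (−1)^{2·2·1}·(-1)^2·(+1)^2 = +1.
v=29: a=29^2·(≡22), b=29^1·(≡20) mod 29; (22|29)=+1, (20|29)=+1; (−1)^{2·1·14}·(+1)^1·(+1)^2 = +1.
v=5: a=5^0·(≡3), b=5^-4·(≡2) mod 5; (3|5)=-1, (2|5)=-1; (−1)^{0·-4·2}·(-1)^-4·(-1)^0 = +1.
v=47: a=47^1·(≡39), b=47^1·(≡33) mod 47; (39|47)=-1, (33|47)=-1; (−1)^{1·1·23}·(-1)^1·(-1)^1 = -1.
v=11: a=11^-2·(≡2), b=11^-2·(≡2) mod 11; (2|11)=-1, (2|11)=-1; (−1)^{-2·-2·5}·(-1)^-2·(-1)^-2 = +1.
v=37: a=37^1·(≡19), b=37^1·(≡23) mod 37; (19|37)=-1, (23|37)=-1; (−1)^{1·1·18}·(-1)^1·(-1)^1 = +1.
v=∞: -3065857 < 0 and 41202127 > 0  ⇒  (a,b)_∞ = +1.
v=2: v_2(a)=2, v_2(b)=6; units ≡ 7, 7 (mod 8); ε·ε+αω+βω = 1·1+2·0+6·0 ≡ 1  ⇒  (a,b)_2 = -1.
v=19: a=19^2·(≡2), b=19^1·(≡17) mod 19; (2|19)=-1, (17|19)=+1; (−1)^{2·1·9}·(-1)^1·(+1)^2 = -1.
v=23: a=23^-2·(≡7), b=23^-2·(≡22) mod 23; (7|23)=-1, (22|23)=-1; (−1)^{-2·-2·11}·(-1)^-2·(-1)^-2 = +1.
Ram(-3065857, 41202127) = {2, 19, 41, 47}; no ℚ_2-point on the conic.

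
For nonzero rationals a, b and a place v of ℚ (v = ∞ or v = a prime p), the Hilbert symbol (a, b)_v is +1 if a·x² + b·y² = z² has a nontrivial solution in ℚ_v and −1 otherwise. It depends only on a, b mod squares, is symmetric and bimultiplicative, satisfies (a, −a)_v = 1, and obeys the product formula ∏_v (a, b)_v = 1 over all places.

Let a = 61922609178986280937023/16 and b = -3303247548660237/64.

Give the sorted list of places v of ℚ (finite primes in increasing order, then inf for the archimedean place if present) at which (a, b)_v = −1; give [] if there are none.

[2, 41]

Mod squares: a ≡ 345247, b ≡ -1517. Check v ∈ {∞, 2, 3, 7, 31, 37, 41, 43}.
v=∞: 345247 > 0 and -1517 < 0  ⇒  (a,b)_∞ = +1.
v=2: v_2(a)=-4, v_2(b)=-6; units ≡ 7, 3 (mod 8); ε·ε+αω+βω = 1·1+-4·1+-6·0 ≡ 1  ⇒  (a,b)_2 = -1.
v=41: a=41^4·(≡26), b=41^3·(≡21) mod 41; (26|41)=-1, (21|41)=+1; (−1)^{4·3·20}·(-1)^3·(+1)^4 = -1.
v=37: a=37^1·(≡16), b=37^1·(≡11) mod 37; (16|37)=+1, (11|37)=+1; (−1)^{1·1·18}·(+1)^1·(+1)^1 = +1.
v=31: a=31^3·(≡8), b=31^2·(≡8) mod 31; (8|31)=+1, (8|31)=+1; (−1)^{3·2·15}·(+1)^2·(+1)^3 = +1.
v=3: a=3^6·(≡1), b=3^6·(≡1) mod 3; (1|3)=+1, (1|3)=+1; (−1)^{6·6·1}·(+1)^6·(+1)^6 = +1.
v=43: a=43^3·(≡10), b=43^2·(≡1) mod 43; (10|43)=+1, (1|43)=+1; (−1)^{3·2·21}·(+1)^2·(+1)^3 = +1.
v=7: a=7^3·(≡6), b=7^0·(≡4) mod 7; (6|7)=-1, (4|7)=+1; (−1)^{3·0·3}·(-1)^0·(+1)^3 = +1.
|Ram(345247, -1517)| = 2, even; anisotropic at {2, 41}.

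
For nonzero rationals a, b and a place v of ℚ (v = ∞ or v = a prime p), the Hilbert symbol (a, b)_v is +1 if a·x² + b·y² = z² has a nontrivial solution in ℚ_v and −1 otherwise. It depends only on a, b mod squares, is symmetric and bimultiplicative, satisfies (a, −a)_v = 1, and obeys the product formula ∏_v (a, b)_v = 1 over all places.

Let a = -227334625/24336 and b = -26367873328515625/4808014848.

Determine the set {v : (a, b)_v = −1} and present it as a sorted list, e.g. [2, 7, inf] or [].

[5, 7, 31, inf]

Mod squares: a ≡ -31465, b ≡ -7. Check v ∈ {∞, 2, 3, 5, 7, 13, 17, 29, 31}.
v=3: a=3^-2·(≡2), b=3^-4·(≡2) mod 3; (2|3)=-1, (2|3)=-1; (−1)^{-2·-4·1}·(-1)^-4·(-1)^-2 = +1.
v=29: a=29^1·(≡2), b=29^2·(≡6) mod 29; (2|29)=-1, (6|29)=+1; (−1)^{1·2·14}·(-1)^2·(+1)^1 = +1.
v=17: a=17^2·(≡15), b=17^4·(≡10) mod 17; (15|17)=+1, (10|17)=-1; (−1)^{2·4·8}·(+1)^4·(-1)^2 = +1.
v=5: a=5^3·(≡3), b=5^8·(≡3) mod 5; (3|5)=-1, (3|5)=-1; (−1)^{3·8·2}·(-1)^8·(-1)^3 = -1.
v=2: v_2(a)=-4, v_2(b)=-10; units ≡ 7, 1 (mod 8); ε·ε+αω+βω = 1·0+-4·0+-10·0 ≡ 0  ⇒  (a,b)_2 = +1.
v=13: a=13^-2·(≡2), b=13^-2·(≡6) mod 13; (2|13)=-1, (6|13)=-1; (−1)^{-2·-2·6}·(-1)^-2·(-1)^-2 = +1.
v=∞: -31465 < 0 and -7 < 0  ⇒  (a,b)_∞ = -1.
v=31: a=31^1·(≡16), b=31^2·(≡15) mod 31; (16|31)=+1, (15|31)=-1; (−1)^{1·2·15}·(+1)^2·(-1)^1 = -1.
v=7: a=7^1·(≡5), b=7^-3·(≡3) mod 7; (5|7)=-1, (3|7)=-1; (−1)^{1·-3·3}·(-1)^-3·(-1)^1 = -1.
|Ram(-31465, -7)| = 4, even; anisotropic at {5, 7, 31, ∞}.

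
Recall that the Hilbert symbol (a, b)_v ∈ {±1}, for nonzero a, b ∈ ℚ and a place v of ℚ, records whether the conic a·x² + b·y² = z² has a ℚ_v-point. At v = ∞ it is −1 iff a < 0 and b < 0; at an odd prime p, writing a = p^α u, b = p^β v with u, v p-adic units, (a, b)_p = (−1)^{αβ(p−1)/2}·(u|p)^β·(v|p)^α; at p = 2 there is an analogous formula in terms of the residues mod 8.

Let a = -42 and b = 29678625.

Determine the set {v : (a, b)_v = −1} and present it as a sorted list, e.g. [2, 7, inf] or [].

[5, 37]

(a, b) ≡ (-42, 131905) mod (ℚ^×)²; places V = {2, 3, 5, 7, 23, 31, 37, ∞}.
(a,b)_5: α=0, u≡3; β=3, v≡4 (mod 5); (3|5)=-1, (4|5)=+1; sign (−1)^0·-1^3·+1^0 = -1.
(a,b)_7: α=1, u≡1; β=0, v≡4 (mod 7); (1|7)=+1, (4|7)=+1; sign (−1)^0·+1^0·+1^1 = +1.
(a,b)_3: α=1, u≡1; β=2, v≡1 (mod 3); (1|3)=+1, (1|3)=+1; sign (−1)^0·+1^2·+1^1 = +1.
(a,b)_31: α=0, u≡20; β=1, v≡2 (mod 31); (20|31)=+1, (2|31)=+1; sign (−1)^0·+1^1·+1^0 = +1.
(a,b)_23: α=0, u≡4; β=1, v≡6 (mod 23); (4|23)=+1, (6|23)=+1; sign (−1)^0·+1^1·+1^0 = +1.
(a,b)_37: α=0, u≡32; β=1, v≡2 (mod 37); (32|37)=-1, (2|37)=-1; sign (−1)^0·-1^1·-1^0 = -1.
(a,b)_2: α=1, β=0; u≡3, v≡1 (mod 8); ε(u)ε(v)=1·0, αω(v)=1·0, βω(u)=0·1; sum ≡ 0  ⇒  +1.
(a,b)_∞: sgn(-42)=−, sgn(131905)=+, so +1.
|Ram(-42, 131905)| = 2, even; anisotropic at {5, 37}.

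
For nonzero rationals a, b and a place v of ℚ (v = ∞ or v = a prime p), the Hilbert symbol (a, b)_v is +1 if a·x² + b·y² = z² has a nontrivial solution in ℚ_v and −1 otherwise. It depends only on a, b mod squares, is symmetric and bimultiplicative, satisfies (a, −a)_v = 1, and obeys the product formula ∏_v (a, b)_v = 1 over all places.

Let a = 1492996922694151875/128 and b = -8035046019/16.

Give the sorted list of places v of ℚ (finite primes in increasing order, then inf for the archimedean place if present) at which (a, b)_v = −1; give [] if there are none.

Mod squares: a ≡ 6006, b ≡ -11. Check v ∈ {∞, 2, 3, 5, 7, 11, 13}.
v=13: a=13^3·(≡2), b=13^2·(≡5) mod 13; (2|13)=-1, (5|13)=-1; (−1)^{3·2·6}·(-1)^2·(-1)^3 = -1.
v=2: v_2(a)=-7, v_2(b)=-4; units ≡ 3, 5 (mod 8); ε·ε+αω+βω = 1·0+-7·1+-4·1 ≡ 1  ⇒  (a,b)_2 = -1.
v=∞: 6006 > 0 and -11 < 0  ⇒  (a,b)_∞ = +1.
v=5: a=5^4·(≡1), b=5^0·(≡1) mod 5; (1|5)=+1, (1|5)=+1; (−1)^{4·0·2}·(+1)^0·(+1)^4 = +1.
v=7: a=7^3·(≡2), b=7^2·(≡3) mod 7; (2|7)=+1, (3|7)=-1; (−1)^{3·2·3}·(+1)^2·(-1)^3 = -1.
v=11: a=11^5·(≡10), b=11^3·(≡10) mod 11; (10|11)=-1, (10|11)=-1; (−1)^{5·3·5}·(-1)^3·(-1)^5 = -1.
v=3: a=3^9·(≡1), b=3^6·(≡1) mod 3; (1|3)=+1, (1|3)=+1; (−1)^{9·6·1}·(+1)^6·(+1)^9 = +1.
|Ram(6006, -11)| = 4, even; anisotropic at {2, 7, 11, 13}.

[2, 7, 11, 13]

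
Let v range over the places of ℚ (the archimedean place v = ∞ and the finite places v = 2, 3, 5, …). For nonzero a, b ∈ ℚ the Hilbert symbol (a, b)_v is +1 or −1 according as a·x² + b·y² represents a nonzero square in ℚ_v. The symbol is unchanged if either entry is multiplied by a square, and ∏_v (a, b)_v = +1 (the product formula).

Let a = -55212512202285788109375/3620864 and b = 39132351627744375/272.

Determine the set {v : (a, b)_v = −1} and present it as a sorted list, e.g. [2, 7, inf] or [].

(a, b) ≡ (-167739, 527527) mod (ℚ^×)²; places V = {2, 3, 5, 7, 11, 13, 17, 23, 31, ∞}.
(a,b)_7: α=6, u≡2; β=3, v≡5 (mod 7); (2|7)=+1, (5|7)=-1; sign (−1)^0·+1^3·-1^6 = +1.
(a,b)_17: α=-1, u≡12; β=-1, v≡5 (mod 17); (12|17)=-1, (5|17)=-1; sign (−1)^0·-1^-1·-1^-1 = +1.
(a,b)_13: α=-1, u≡7; β=1, v≡2 (mod 13); (7|13)=-1, (2|13)=-1; sign (−1)^0·-1^1·-1^-1 = +1.
(a,b)_23: α=3, u≡7; β=2, v≡7 (mod 23); (7|23)=-1, (7|23)=-1; sign (−1)^0·-1^2·-1^3 = -1.
(a,b)_31: α=4, u≡7; β=3, v≡27 (mod 31); (7|31)=+1, (27|31)=-1; sign (−1)^0·+1^3·-1^4 = +1.
(a,b)_3: α=5, u≡1; β=4, v≡1 (mod 3); (1|3)=+1, (1|3)=+1; sign (−1)^0·+1^4·+1^5 = +1.
(a,b)_2: α=-14, β=-4; u≡5, v≡7 (mod 8); ε(u)ε(v)=0·1, αω(v)=-14·0, βω(u)=-4·1; sum ≡ 0  ⇒  +1.
(a,b)_11: α=1, u≡2; β=1, v≡10 (mod 11); (2|11)=-1, (10|11)=-1; sign (−1)^1·-1^1·-1^1 = -1.
(a,b)_5: α=6, u≡4; β=4, v≡3 (mod 5); (4|5)=+1, (3|5)=-1; sign (−1)^0·+1^4·-1^6 = +1.
(a,b)_∞: sgn(-167739)=−, sgn(527527)=+, so +1.
|Ram(-167739, 527527)| = 2, even; anisotropic at {11, 23}.

[11, 23]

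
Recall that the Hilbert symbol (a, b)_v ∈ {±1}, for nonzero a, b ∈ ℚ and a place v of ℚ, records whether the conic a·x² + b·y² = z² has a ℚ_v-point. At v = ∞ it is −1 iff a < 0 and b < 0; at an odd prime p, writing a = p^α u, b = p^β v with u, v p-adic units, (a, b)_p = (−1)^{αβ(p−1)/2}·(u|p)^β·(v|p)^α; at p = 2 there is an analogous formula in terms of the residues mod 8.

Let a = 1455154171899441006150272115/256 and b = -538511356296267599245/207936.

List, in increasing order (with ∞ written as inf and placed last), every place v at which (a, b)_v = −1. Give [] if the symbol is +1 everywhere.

(a, b) ≡ (669515, -805) mod (ℚ^×)²; places V = {2, 3, 5, 7, 11, 13, 19, 23, 37, 47, ∞}.
(a,b)_5: α=1, u≡3; β=1, v≡1 (mod 5); (3|5)=-1, (1|5)=+1; sign (−1)^0·-1^1·+1^1 = -1.
(a,b)_11: α=5, u≡6; β=4, v≡4 (mod 11); (6|11)=-1, (4|11)=+1; sign (−1)^0·-1^4·+1^5 = +1.
(a,b)_3: α=2, u≡2; β=-2, v≡2 (mod 3); (2|3)=-1, (2|3)=-1; sign (−1)^0·-1^-2·-1^2 = +1.
(a,b)_23: α=2, u≡9; β=3, v≡10 (mod 23); (9|23)=+1, (10|23)=-1; sign (−1)^0·+1^3·-1^2 = +1.
(a,b)_37: α=3, u≡14; β=2, v≡21 (mod 37); (14|37)=-1, (21|37)=+1; sign (−1)^0·-1^2·+1^3 = +1.
(a,b)_2: α=-8, β=-6; u≡3, v≡3 (mod 8); ε(u)ε(v)=1·1, αω(v)=-8·1, βω(u)=-6·1; sum ≡ 1  ⇒  -1.
(a,b)_∞: sgn(669515)=+, sgn(-805)=−, so +1.
(a,b)_7: α=1, u≡4; β=1, v≡2 (mod 7); (4|7)=+1, (2|7)=+1; sign (−1)^1·+1^1·+1^1 = -1.
(a,b)_13: α=4, u≡11; β=4, v≡9 (mod 13); (11|13)=-1, (9|13)=+1; sign (−1)^0·-1^4·+1^4 = +1.
(a,b)_47: α=3, u≡14; β=2, v≡29 (mod 47); (14|47)=+1, (29|47)=-1; sign (−1)^0·+1^2·-1^3 = -1.
(a,b)_19: α=2, u≡3; β=-2, v≡10 (mod 19); (3|19)=-1, (10|19)=-1; sign (−1)^0·-1^-2·-1^2 = +1.
(669515, -805 / ℚ) ramifies at {2, 5, 7, 47}: a division algebra.

[2, 5, 7, 47]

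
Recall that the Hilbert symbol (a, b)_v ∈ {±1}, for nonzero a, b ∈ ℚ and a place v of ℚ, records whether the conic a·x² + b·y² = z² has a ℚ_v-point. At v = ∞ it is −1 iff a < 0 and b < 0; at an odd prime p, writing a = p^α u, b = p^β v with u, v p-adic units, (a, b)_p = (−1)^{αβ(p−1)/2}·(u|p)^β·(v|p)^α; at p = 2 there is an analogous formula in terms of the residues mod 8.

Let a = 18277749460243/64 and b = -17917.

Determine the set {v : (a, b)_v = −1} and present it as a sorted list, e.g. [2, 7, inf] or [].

[2, 23]

Mod squares: a ≡ 293683, b ≡ -17917. Check v ∈ {∞, 2, 7, 13, 19, 23, 29, 41}.
v=2: v_2(a)=-6, v_2(b)=0; units ≡ 3, 3 (mod 8); ε·ε+αω+βω = 1·1+-6·1+0·1 ≡ 1  ⇒  (a,b)_2 = -1.
v=∞: 293683 > 0 and -17917 < 0  ⇒  (a,b)_∞ = +1.
v=7: a=7^6·(≡6), b=7^0·(≡3) mod 7; (6|7)=-1, (3|7)=-1; (−1)^{6·0·3}·(-1)^0·(-1)^6 = +1.
v=29: a=29^1·(≡1), b=29^0·(≡5) mod 29; (1|29)=+1, (5|29)=+1; (−1)^{1·0·14}·(+1)^0·(+1)^1 = +1.
v=23: a=23^2·(≡17), b=23^1·(≡3) mod 23; (17|23)=-1, (3|23)=+1; (−1)^{2·1·11}·(-1)^1·(+1)^2 = -1.
v=19: a=19^1·(≡12), b=19^1·(≡7) mod 19; (12|19)=-1, (7|19)=+1; (−1)^{1·1·9}·(-1)^1·(+1)^1 = +1.
v=41: a=41^1·(≡15), b=41^1·(≡14) mod 41; (15|41)=-1, (14|41)=-1; (−1)^{1·1·20}·(-1)^1·(-1)^1 = +1.
v=13: a=13^1·(≡12), b=13^0·(≡10) mod 13; (12|13)=+1, (10|13)=+1; (−1)^{1·0·6}·(+1)^0·(+1)^1 = +1.
Ram(293683, -17917) = {2, 23}; no ℚ_2-point on the conic.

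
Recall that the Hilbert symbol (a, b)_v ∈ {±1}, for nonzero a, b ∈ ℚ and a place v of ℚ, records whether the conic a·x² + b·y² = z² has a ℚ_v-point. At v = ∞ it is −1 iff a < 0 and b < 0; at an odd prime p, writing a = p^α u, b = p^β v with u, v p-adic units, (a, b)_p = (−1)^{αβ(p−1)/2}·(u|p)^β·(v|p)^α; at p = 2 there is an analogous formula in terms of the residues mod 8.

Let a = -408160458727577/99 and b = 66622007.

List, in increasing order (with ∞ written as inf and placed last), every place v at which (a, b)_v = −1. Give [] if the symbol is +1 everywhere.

[17, 23, 29, 41]

Mod squares: a ≡ -8402119627, b ≡ 66622007. Check v ∈ {∞, 2, 3, 11, 17, 23, 29, 31, 41, 43, 53}.
v=31: a=31^1·(≡18), b=31^1·(≡22) mod 31; (18|31)=+1, (22|31)=-1; (−1)^{1·1·15}·(+1)^1·(-1)^1 = +1.
v=53: a=53^1·(≡14), b=53^1·(≡18) mod 53; (14|53)=-1, (18|53)=-1; (−1)^{1·1·26}·(-1)^1·(-1)^1 = +1.
v=2: v_2(a)=0, v_2(b)=0; units ≡ 5, 7 (mod 8); ε·ε+αω+βω = 0·1+0·0+0·1 ≡ 0  ⇒  (a,b)_2 = +1.
v=43: a=43^2·(≡1), b=43^1·(≡16) mod 43; (1|43)=+1, (16|43)=+1; (−1)^{2·1·21}·(+1)^1·(+1)^2 = +1.
v=∞: -8402119627 < 0 and 66622007 > 0  ⇒  (a,b)_∞ = +1.
v=41: a=41^1·(≡23), b=41^1·(≡15) mod 41; (23|41)=+1, (15|41)=-1; (−1)^{1·1·20}·(+1)^1·(-1)^1 = -1.
v=17: a=17^3·(≡3), b=17^0·(≡10) mod 17; (3|17)=-1, (10|17)=-1; (−1)^{3·0·8}·(-1)^0·(-1)^3 = -1.
v=23: a=23^1·(≡18), b=23^1·(≡12) mod 23; (18|23)=+1, (12|23)=+1; (−1)^{1·1·11}·(+1)^1·(+1)^1 = -1.
v=11: a=11^-1·(≡3), b=11^0·(≡1) mod 11; (3|11)=+1, (1|11)=+1; (−1)^{-1·0·5}·(+1)^0·(+1)^-1 = +1.
v=3: a=3^-2·(≡2), b=3^0·(≡2) mod 3; (2|3)=-1, (2|3)=-1; (−1)^{-2·0·1}·(-1)^0·(-1)^-2 = +1.
v=29: a=29^1·(≡23), b=29^0·(≡17) mod 29; (23|29)=+1, (17|29)=-1; (−1)^{1·0·14}·(+1)^0·(-1)^1 = -1.
|Ram(-8402119627, 66622007)| = 4, even; anisotropic at {17, 23, 29, 41}.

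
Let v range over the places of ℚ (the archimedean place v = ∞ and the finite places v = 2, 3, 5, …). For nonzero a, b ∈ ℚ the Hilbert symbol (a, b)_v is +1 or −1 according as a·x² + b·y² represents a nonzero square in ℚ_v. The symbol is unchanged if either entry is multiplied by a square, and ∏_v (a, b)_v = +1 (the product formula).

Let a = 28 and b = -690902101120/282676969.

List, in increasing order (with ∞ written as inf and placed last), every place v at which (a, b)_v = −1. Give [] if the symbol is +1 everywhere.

[2, 5]

(a, b) ≡ (7, -1330) mod (ℚ^×)²; places V = {2, 5, 7, 11, 17, 19, 23, 37, 43, ∞}.
(a,b)_2: α=2, β=7; u≡7, v≡7 (mod 8); ε(u)ε(v)=1·1, αω(v)=2·0, βω(u)=7·0; sum ≡ 1  ⇒  -1.
(a,b)_5: α=0, u≡3; β=1, v≡4 (mod 5); (3|5)=-1, (4|5)=+1; sign (−1)^0·-1^1·+1^0 = -1.
(a,b)_7: α=1, u≡4; β=3, v≡6 (mod 7); (4|7)=+1, (6|7)=-1; sign (−1)^1·+1^3·-1^1 = +1.
(a,b)_23: α=0, u≡5; β=-2, v≡2 (mod 23); (5|23)=-1, (2|23)=+1; sign (−1)^0·-1^-2·+1^0 = +1.
(a,b)_37: α=0, u≡28; β=2, v≡14 (mod 37); (28|37)=+1, (14|37)=-1; sign (−1)^0·+1^2·-1^0 = +1.
(a,b)_17: α=0, u≡11; β=-2, v≡4 (mod 17); (11|17)=-1, (4|17)=+1; sign (−1)^0·-1^-2·+1^0 = +1.
(a,b)_∞: sgn(7)=+, sgn(-1330)=−, so +1.
(a,b)_43: α=0, u≡28; β=-2, v≡33 (mod 43); (28|43)=-1, (33|43)=-1; sign (−1)^0·-1^-2·-1^0 = +1.
(a,b)_19: α=0, u≡9; β=1, v≡1 (mod 19); (9|19)=+1, (1|19)=+1; sign (−1)^0·+1^1·+1^0 = +1.
(a,b)_11: α=0, u≡6; β=2, v≡9 (mod 11); (6|11)=-1, (9|11)=+1; sign (−1)^0·-1^2·+1^0 = +1.
|Ram(7, -1330)| = 2, even; anisotropic at {2, 5}.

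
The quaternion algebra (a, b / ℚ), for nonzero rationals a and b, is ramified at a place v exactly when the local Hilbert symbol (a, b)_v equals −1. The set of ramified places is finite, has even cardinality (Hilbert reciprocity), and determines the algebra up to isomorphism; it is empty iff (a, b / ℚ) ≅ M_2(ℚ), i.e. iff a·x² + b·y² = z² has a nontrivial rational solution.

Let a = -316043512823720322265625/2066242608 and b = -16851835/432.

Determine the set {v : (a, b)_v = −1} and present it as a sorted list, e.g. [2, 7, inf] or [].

(a, b) ≡ (-8547, -6105) mod (ℚ^×)²; places V = {2, 3, 5, 7, 11, 13, 37, ∞}.
(a,b)_13: α=4, u≡2; β=2, v≡7 (mod 13); (2|13)=-1, (7|13)=-1; sign (−1)^0·-1^2·-1^4 = +1.
(a,b)_5: α=10, u≡3; β=1, v≡4 (mod 5); (3|5)=-1, (4|5)=+1; sign (−1)^0·-1^1·+1^10 = -1.
(a,b)_3: α=-17, u≡1; β=-3, v≡2 (mod 3); (1|3)=+1, (2|3)=-1; sign (−1)^1·+1^-3·-1^-17 = +1.
(a,b)_∞: sgn(-8547)=−, sgn(-6105)=−, so -1.
(a,b)_7: α=5, u≡4; β=2, v≡6 (mod 7); (4|7)=+1, (6|7)=-1; sign (−1)^0·+1^2·-1^5 = -1.
(a,b)_11: α=3, u≡1; β=1, v≡6 (mod 11); (1|11)=+1, (6|11)=-1; sign (−1)^1·+1^1·-1^3 = +1.
(a,b)_37: α=3, u≡10; β=1, v≡8 (mod 37); (10|37)=+1, (8|37)=-1; sign (−1)^0·+1^1·-1^3 = -1.
(a,b)_2: α=-4, β=-4; u≡5, v≡7 (mod 8); ε(u)ε(v)=0·1, αω(v)=-4·0, βω(u)=-4·1; sum ≡ 0  ⇒  +1.
|Ram(-8547, -6105)| = 4, even; anisotropic at {5, 7, 37, ∞}.

[5, 7, 37, inf]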